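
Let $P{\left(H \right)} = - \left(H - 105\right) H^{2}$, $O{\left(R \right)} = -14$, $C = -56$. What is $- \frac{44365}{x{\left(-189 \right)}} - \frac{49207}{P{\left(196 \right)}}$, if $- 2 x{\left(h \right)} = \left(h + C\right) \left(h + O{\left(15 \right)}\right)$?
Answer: $\frac{182294235}{101379824} \approx 1.7981$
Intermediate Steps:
$P{\left(H \right)} = - H^{2} \left(-105 + H\right)$ ($P{\left(H \right)} = - \left(H - 105\right) H^{2} = - \left(-105 + H\right) H^{2} = - H^{2} \left(-105 + H\right)$)
$x{\left(h \right)} = - \frac{\left(-56 + h\right) \left(-14 + h\right)}{2}$ ($x{\left(h \right)} = - \frac{\left(h - 56\right) \left(h - 14\right)}{2} = - \frac{\left(-56 + h\right) \left(-14 + h\right)}{2}$)
$- \frac{44365}{x{\left(-189 \right)}} - \frac{49207}{P{\left(196 \right)}} = - \frac{44365}{-392 + 35 \left(-189\right) - \frac{\left(-189\right)^{2}}{2}} - \frac{49207}{196^{2} \left(105 - 196\right)} = - \frac{44365}{-392 - 6615 - \frac{35721}{2}} - \frac{49207}{38416 \left(105 - 196\right)} = - \frac{44365}{-392 - 6615 - \frac{35721}{2}} - \frac{49207}{38416 \left(-91\right)} = - \frac{44365}{- \frac{49735}{2}} - \frac{49207}{-3495856} = \left(-44365\right) \left(- \frac{2}{49735}\right) - - \frac{49207}{3495856} = \frac{17746}{9947} + \frac{49207}{3495856} = \frac{182294235}{101379824}$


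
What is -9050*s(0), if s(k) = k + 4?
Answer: -36200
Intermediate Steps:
s(k) = 4 + k
-9050*s(0) = -9050*(4 + 0) = -9050*4 = -36200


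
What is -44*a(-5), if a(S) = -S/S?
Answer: 44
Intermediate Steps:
a(S) = -1 (a(S) = -1*1 = -1)
-44*a(-5) = -44*(-1) = 44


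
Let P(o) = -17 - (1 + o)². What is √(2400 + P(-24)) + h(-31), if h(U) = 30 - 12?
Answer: 18 + 3*√206 ≈ 61.058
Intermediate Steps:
h(U) = 18
√(2400 + P(-24)) + h(-31) = √(2400 + (-17 - (1 - 24)²)) + 18 = √(2400 + (-17 - 1*(-23)²)) + 18 = √(2400 + (-17 - 1*529)) + 18 = √(2400 + (-17 - 529)) + 18 = √(2400 - 546) + 18 = √1854 + 18 = 3*√206 + 18 = 18 + 3*√206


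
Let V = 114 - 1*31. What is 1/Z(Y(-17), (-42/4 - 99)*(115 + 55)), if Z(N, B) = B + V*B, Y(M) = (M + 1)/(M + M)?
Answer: -1/1563660 ≈ -6.3952e-7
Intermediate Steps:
V = 83 (V = 114 - 31 = 83)
Y(M) = (1 + M)/(2*M) (Y(M) = (1 + M)/((2*M)) = (1 + M)*(1/(2*M)) = (1 + M)/(2*M))
Z(N, B) = 84*B (Z(N, B) = B + 83*B = 84*B)
1/Z(Y(-17), (-42/4 - 99)*(115 + 55)) = 1/(84*((-42/4 - 99)*(115 + 55))) = 1/(84*((-42*1/4 - 99)*170)) = 1/(84*((-21/2 - 99)*170)) = 1/(84*(-219/2*170)) = 1/(84*(-18615)) = 1/(-1563660) = -1/1563660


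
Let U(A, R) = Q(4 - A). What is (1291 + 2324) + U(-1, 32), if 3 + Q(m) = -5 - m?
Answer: 3602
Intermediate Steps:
Q(m) = -8 - m (Q(m) = -3 + (-5 - m) = -8 - m)
U(A, R) = -12 + A (U(A, R) = -8 - (4 - A) = -8 + (-4 + A) = -12 + A)
(1291 + 2324) + U(-1, 32) = (1291 + 2324) + (-12 - 1) = 3615 - 13 = 3602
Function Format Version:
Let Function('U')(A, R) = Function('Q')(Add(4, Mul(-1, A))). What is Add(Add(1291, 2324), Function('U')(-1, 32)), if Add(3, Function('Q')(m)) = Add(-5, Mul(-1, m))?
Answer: 3602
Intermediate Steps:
Function('Q')(m) = Add(-8, Mul(-1, m)) (Function('Q')(m) = Add(-3, Add(-5, Mul(-1, m))) = Add(-8, Mul(-1, m)))
Function('U')(A, R) = Add(-12, A) (Function('U')(A, R) = Add(-8, Mul(-1, Add(4, Mul(-1, A)))) = Add(-8, Add(-4, A)) = Add(-12, A))
Add(Add(1291, 2324), Function('U')(-1, 32)) = Add(Add(1291, 2324), Add(-12, -1)) = Add(3615, -13) = 3602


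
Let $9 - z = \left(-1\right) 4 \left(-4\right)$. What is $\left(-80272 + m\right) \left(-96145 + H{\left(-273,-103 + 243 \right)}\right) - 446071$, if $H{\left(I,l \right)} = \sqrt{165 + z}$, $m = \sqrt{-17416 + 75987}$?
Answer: $-446071 + \left(80272 - \sqrt{58571}\right) \left(96145 - \sqrt{158}\right) \approx 7.693 \cdot 10^{9}$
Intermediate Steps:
$z = -7$ ($z = 9 - \left(-1\right) 4 \left(-4\right) = 9 - \left(-4\right) \left(-4\right) = 9 - 16 = -7$)
$m = \sqrt{58571} \approx 242.01$
$H{\left(I,l \right)} = \sqrt{158}$ ($H{\left(I,l \right)} = \sqrt{165 - 7} = \sqrt{158}$)
$\left(-80272 + m\right) \left(-96145 + H{\left(-273,-103 + 243 \right)}\right) - 446071 = \left(-80272 + \sqrt{58571}\right) \left(-96145 + \sqrt{158}\right) - 446071 = \left(-96145 + \sqrt{158}\right) \left(-80272 + \sqrt{58571}\right) - 446071 = -446071 + \left(-96145 + \sqrt{158}\right) \left(-80272 + \sqrt{58571}\right)$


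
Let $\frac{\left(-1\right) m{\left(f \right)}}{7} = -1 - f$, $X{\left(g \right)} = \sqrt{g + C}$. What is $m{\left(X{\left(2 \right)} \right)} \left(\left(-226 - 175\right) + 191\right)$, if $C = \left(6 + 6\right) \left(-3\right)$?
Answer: $-1470 - 1470 i \sqrt{34} \approx -1470.0 - 8571.5 i$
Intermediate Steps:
$C = -36$ ($C = 12 \left(-3\right) = -36$)
$X{\left(g \right)} = \sqrt{-36 + g}$ ($X{\left(g \right)} = \sqrt{g - 36} = \sqrt{-36 + g}$)
$m{\left(f \right)} = 7 + 7 f$ ($m{\left(f \right)} = - 7 \left(-1 - f\right) = 7 + 7 f$)
$m{\left(X{\left(2 \right)} \right)} \left(\left(-226 - 175\right) + 191\right) = \left(7 + 7 \sqrt{-36 + 2}\right) \left(\left(-226 - 175\right) + 191\right) = \left(7 + 7 \sqrt{-34}\right) \left(\left(-226 - 175\right) + 191\right) = \left(7 + 7 i \sqrt{34}\right) \left(-401 + 191\right) = \left(7 + 7 i \sqrt{34}\right) \left(-210\right) = -1470 - 1470 i \sqrt{34}$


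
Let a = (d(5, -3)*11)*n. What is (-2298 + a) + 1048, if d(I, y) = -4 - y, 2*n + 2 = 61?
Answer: -3149/2 ≈ -1574.5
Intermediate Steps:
n = 59/2 (n = -1 + (½)*61 = -1 + 61/2 = 59/2 ≈ 29.500)
a = -649/2 (a = ((-4 - 1*(-3))*11)*(59/2) = ((-4 + 3)*11)*(59/2) = -1*11*(59/2) = -11*59/2 = -649/2 ≈ -324.50)
(-2298 + a) + 1048 = (-2298 - 649/2) + 1048 = -5245/2 + 1048 = -3149/2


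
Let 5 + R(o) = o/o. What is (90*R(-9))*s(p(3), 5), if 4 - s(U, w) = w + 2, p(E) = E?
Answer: 1080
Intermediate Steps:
s(U, w) = 2 - w (s(U, w) = 4 - (w + 2) = 4 - (2 + w) = 4 + (-2 - w) = 2 - w)
R(o) = -4 (R(o) = -5 + o/o = -5 + 1 = -4)
(90*R(-9))*s(p(3), 5) = (90*(-4))*(2 - 1*5) = -360*(2 - 5) = -360*(-3) = 1080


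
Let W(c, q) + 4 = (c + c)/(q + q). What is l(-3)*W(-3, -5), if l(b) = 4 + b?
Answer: -17/5 ≈ -3.4000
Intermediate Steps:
W(c, q) = -4 + c/q (W(c, q) = -4 + (c + c)/(q + q) = -4 + (2*c)/((2*q)) = -4 + (2*c)*(1/(2*q)) = -4 + c/q)
l(-3)*W(-3, -5) = (4 - 3)*(-4 - 3/(-5)) = 1*(-4 - 3*(-1/5)) = 1*(-4 + 3/5) = 1*(-17/5) = -17/5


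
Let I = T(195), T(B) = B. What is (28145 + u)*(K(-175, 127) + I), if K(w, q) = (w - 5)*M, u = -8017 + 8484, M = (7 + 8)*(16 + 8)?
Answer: -1848478260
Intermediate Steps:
I = 195
M = 360 (M = 15*24 = 360)
u = 467
K(w, q) = -1800 + 360*w (K(w, q) = (w - 5)*360 = (-5 + w)*360 = -1800 + 360*w)
(28145 + u)*(K(-175, 127) + I) = (28145 + 467)*((-1800 + 360*(-175)) + 195) = 28612*((-1800 - 63000) + 195) = 28612*(-64800 + 195) = 28612*(-64605) = -1848478260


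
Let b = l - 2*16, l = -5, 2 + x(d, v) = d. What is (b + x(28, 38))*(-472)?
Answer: 5192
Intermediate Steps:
x(d, v) = -2 + d
b = -37 (b = -5 - 2*16 = -5 - 32 = -37)
(b + x(28, 38))*(-472) = (-37 + (-2 + 28))*(-472) = (-37 + 26)*(-472) = -11*(-472) = 5192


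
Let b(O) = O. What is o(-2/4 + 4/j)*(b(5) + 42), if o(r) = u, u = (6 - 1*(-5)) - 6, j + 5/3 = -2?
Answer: 235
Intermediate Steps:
j = -11/3 (j = -5/3 - 2 = -11/3 ≈ -3.6667)
u = 5 (u = (6 + 5) - 6 = 11 - 6 = 5)
o(r) = 5
o(-2/4 + 4/j)*(b(5) + 42) = 5*(5 + 42) = 5*47 = 235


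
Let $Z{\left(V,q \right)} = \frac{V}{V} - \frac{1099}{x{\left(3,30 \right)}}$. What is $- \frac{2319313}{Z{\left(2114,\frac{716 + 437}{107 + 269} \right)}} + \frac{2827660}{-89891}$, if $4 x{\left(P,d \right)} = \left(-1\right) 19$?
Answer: $- \frac{3973706051677}{396868765} \approx -10013.0$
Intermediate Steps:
$x{\left(P,d \right)} = - \frac{19}{4}$ ($x{\left(P,d \right)} = \frac{\left(-1\right) 19}{4} = \frac{1}{4} \left(-19\right) = - \frac{19}{4}$)
$Z{\left(V,q \right)} = \frac{4415}{19}$ ($Z{\left(V,q \right)} = \frac{V}{V} - \frac{1099}{- \frac{19}{4}} = 1 - - \frac{4396}{19} = 1 + \frac{4396}{19} = \frac{4415}{19}$)
$- \frac{2319313}{Z{\left(2114,\frac{716 + 437}{107 + 269} \right)}} + \frac{2827660}{-89891} = - \frac{2319313}{\frac{4415}{19}} + \frac{2827660}{-89891} = \left(-2319313\right) \frac{19}{4415} + 2827660 \left(- \frac{1}{89891}\right) = - \frac{44066947}{4415} - \frac{2827660}{89891} = - \frac{3973706051677}{396868765}$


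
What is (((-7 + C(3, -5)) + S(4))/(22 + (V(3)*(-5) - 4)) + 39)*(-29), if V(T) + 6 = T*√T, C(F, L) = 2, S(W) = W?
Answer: -613669/543 + 145*√3/543 ≈ -1129.7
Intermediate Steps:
V(T) = -6 + T^(3/2) (V(T) = -6 + T*√T = -6 + T^(3/2))
(((-7 + C(3, -5)) + S(4))/(22 + (V(3)*(-5) - 4)) + 39)*(-29) = (((-7 + 2) + 4)/(22 + ((-6 + 3^(3/2))*(-5) - 4)) + 39)*(-29) = ((-5 + 4)/(22 + ((-6 + 3*√3)*(-5) - 4)) + 39)*(-29) = (-1/(22 + ((30 - 15*√3) - 4)) + 39)*(-29) = (-1/(22 + (26 - 15*√3)) + 39)*(-29) = (-1/(48 - 15*√3) + 39)*(-29) = (39 - 1/(48 - 15*√3))*(-29) = -1131 + 29/(48 - 15*√3)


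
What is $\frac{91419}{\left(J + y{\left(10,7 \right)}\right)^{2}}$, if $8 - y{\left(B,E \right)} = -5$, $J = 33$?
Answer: $\frac{91419}{2116} \approx 43.204$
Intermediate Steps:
$y{\left(B,E \right)} = 13$ ($y{\left(B,E \right)} = 8 - -5 = 8 + 5 = 13$)
$\frac{91419}{\left(J + y{\left(10,7 \right)}\right)^{2}} = \frac{91419}{\left(33 + 13\right)^{2}} = \frac{91419}{46^{2}} = \frac{91419}{2116}$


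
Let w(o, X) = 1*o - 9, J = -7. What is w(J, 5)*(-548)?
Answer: 8768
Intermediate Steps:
w(o, X) = -9 + o (w(o, X) = o - 9 = -9 + o)
w(J, 5)*(-548) = (-9 - 7)*(-548) = -16*(-548) = 8768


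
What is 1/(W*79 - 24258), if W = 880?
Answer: 1/45262 ≈ 2.2094e-5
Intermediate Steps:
1/(W*79 - 24258) = 1/(880*79 - 24258) = 1/(69520 - 24258) = 1/45262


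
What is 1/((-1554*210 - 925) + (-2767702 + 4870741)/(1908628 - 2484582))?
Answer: -575954/188491688849 ≈ -3.0556e-6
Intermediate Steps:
1/((-1554*210 - 925) + (-2767702 + 4870741)/(1908628 - 2484582)) = 1/((-326340 - 925) + 2103039/(-575954)) = 1/(-327265 + 2103039*(-1/575954)) = 1/(-327265 - 2103039/575954) = 1/(-188491688849/575954) = -575954/188491688849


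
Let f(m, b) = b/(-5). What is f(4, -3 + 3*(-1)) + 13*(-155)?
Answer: -10069/5 ≈ -2013.8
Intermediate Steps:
f(m, b) = -b/5 (f(m, b) = b*(-⅕) = -b/5)
f(4, -3 + 3*(-1)) + 13*(-155) = -(-3 + 3*(-1))/5 + 13*(-155) = -(-3 - 3)/5 - 2015 = -⅕*(-6) - 2015 = 6/5 - 2015 = -10069/5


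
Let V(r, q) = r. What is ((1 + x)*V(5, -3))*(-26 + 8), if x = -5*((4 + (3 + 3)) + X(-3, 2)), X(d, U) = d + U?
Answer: 3960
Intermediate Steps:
X(d, U) = U + d
x = -45 (x = -5*((4 + (3 + 3)) + (2 - 3)) = -5*((4 + 6) - 1) = -5*(10 - 1) = -5*9 = -45)
((1 + x)*V(5, -3))*(-26 + 8) = ((1 - 45)*5)*(-26 + 8) = -44*5*(-18) = -220*(-18) = 3960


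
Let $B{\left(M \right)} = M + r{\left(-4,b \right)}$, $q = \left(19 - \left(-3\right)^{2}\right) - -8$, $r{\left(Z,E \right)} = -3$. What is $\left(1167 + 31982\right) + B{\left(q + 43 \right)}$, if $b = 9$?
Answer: $33207$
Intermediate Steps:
$q = 18$ ($q = \left(19 - 9\right) + 8 = 10 + 8 = 18$)
$B{\left(M \right)} = -3 + M$ ($B{\left(M \right)} = M - 3 = -3 + M$)
$\left(1167 + 31982\right) + B{\left(q + 43 \right)} = \left(1167 + 31982\right) + \left(-3 + \left(18 + 43\right)\right) = 33149 + \left(-3 + 61\right) = 33149 + 58 = 33207$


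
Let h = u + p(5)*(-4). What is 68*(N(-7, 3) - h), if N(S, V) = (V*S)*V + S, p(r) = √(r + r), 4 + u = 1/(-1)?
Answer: -4420 + 272*√10 ≈ -3559.9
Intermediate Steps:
u = -5 (u = -4 + 1/(-1) = -4 - 1 = -5)
p(r) = √2*√r (p(r) = √(2*r) = √2*√r)
N(S, V) = S + S*V² (N(S, V) = (S*V)*V + S = S*V² + S = S + S*V²)
h = -5 - 4*√10 (h = -5 + (√2*√5)*(-4) = -5 + √10*(-4) = -5 - 4*√10 ≈ -17.649)
68*(N(-7, 3) - h) = 68*(-7*(1 + 3²) - (-5 - 4*√10)) = 68*(-7*(1 + 9) + (5 + 4*√10)) = 68*(-7*10 + (5 + 4*√10)) = 68*(-70 + (5 + 4*√10)) = 68*(-65 + 4*√10) = -4420 + 272*√10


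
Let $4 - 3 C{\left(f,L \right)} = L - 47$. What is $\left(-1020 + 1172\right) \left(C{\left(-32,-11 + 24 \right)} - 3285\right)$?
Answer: $- \frac{1492184}{3} \approx -4.9739 \cdot 10^{5}$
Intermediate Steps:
$C{\left(f,L \right)} = 17 - \frac{L}{3}$ ($C{\left(f,L \right)} = \frac{4}{3} - \frac{L - 47}{3} = \frac{4}{3} - \frac{-47 + L}{3} = \frac{4}{3} - \left(- \frac{47}{3} + \frac{L}{3}\right) = 17 - \frac{L}{3}$)
$\left(-1020 + 1172\right) \left(C{\left(-32,-11 + 24 \right)} - 3285\right) = \left(-1020 + 1172\right) \left(\left(17 - \frac{-11 + 24}{3}\right) - 3285\right) = 152 \left(\left(17 - \frac{13}{3}\right) - 3285\right) = 152 \left(\frac{38}{3} - 3285\right) = 152 \left(- \frac{9817}{3}\right) = - \frac{1492184}{3}$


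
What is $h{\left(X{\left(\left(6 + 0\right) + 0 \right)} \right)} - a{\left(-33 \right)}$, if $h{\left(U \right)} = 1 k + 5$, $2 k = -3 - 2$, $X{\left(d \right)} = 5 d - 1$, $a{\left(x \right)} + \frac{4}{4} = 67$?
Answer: $- \frac{127}{2} \approx -63.5$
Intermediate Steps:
$a{\left(x \right)} = 66$ ($a{\left(x \right)} = -1 + 67 = 66$)
$X{\left(d \right)} = -1 + 5 d$
$k = - \frac{5}{2}$ ($k = \frac{-3 - 2}{2} = \frac{1}{2} \left(-5\right) = - \frac{5}{2} \approx -2.5$)
$h{\left(U \right)} = \frac{5}{2}$ ($h{\left(U \right)} = 1 \left(- \frac{5}{2}\right) + 5 = - \frac{5}{2} + 5 = \frac{5}{2}$)
$h{\left(X{\left(\left(6 + 0\right) + 0 \right)} \right)} - a{\left(-33 \right)} = \frac{5}{2} - 66 = - \frac{127}{2}$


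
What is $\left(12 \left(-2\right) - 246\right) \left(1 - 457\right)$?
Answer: $123120$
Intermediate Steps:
$\left(12 \left(-2\right) - 246\right) \left(1 - 457\right) = \left(-24 - 246\right) \left(-456\right) = \left(-270\right) \left(-456\right) = 123120$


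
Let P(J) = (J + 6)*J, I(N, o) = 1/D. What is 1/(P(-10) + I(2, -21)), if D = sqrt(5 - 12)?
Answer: 280/11201 + I*sqrt(7)/11201 ≈ 0.024998 + 0.00023621*I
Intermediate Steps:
D = I*sqrt(7) (D = sqrt(-7) = I*sqrt(7) ≈ 2.6458*I)
I(N, o) = -I*sqrt(7)/7 (I(N, o) = 1/(I*sqrt(7)) = -I*sqrt(7)/7)
P(J) = J*(6 + J) (P(J) = (6 + J)*J = J*(6 + J))
1/(P(-10) + I(2, -21)) = 1/(-10*(6 - 10) - I*sqrt(7)/7) = 1/(-10*(-4) - I*sqrt(7)/7) = 1/(40 - I*sqrt(7)/7)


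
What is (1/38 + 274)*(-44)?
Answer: -229086/19 ≈ -12057.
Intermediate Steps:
(1/38 + 274)*(-44) = (10413/38)*(-44) = -229086/19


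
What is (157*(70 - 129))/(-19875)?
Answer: 9263/19875 ≈ 0.46606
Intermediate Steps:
(157*(70 - 129))/(-19875) = (157*(-59))*(-1/19875) = -9263*(-1/19875) = 9263/19875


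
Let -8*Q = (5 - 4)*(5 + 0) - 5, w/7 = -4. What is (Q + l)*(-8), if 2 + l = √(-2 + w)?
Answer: 16 - 8*I*√30 ≈ 16.0 - 43.818*I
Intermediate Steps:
w = -28 (w = 7*(-4) = -28)
Q = 0 (Q = -((5 - 4)*(5 + 0) - 5)/8 = -(1*5 - 5)/8 = -(5 - 5)/8 = -⅛*0 = 0)
l = -2 + I*√30 (l = -2 + √(-2 - 28) = -2 + √(-30) = -2 + I*√30 ≈ -2.0 + 5.4772*I)
(Q + l)*(-8) = (0 + (-2 + I*√30))*(-8) = (-2 + I*√30)*(-8) = 16 - 8*I*√30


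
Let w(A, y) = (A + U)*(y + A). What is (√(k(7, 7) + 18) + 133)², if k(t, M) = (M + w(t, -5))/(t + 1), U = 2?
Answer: 141681/8 + 1729*√2/2 ≈ 18933.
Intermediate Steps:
w(A, y) = (2 + A)*(A + y) (w(A, y) = (A + 2)*(y + A) = (2 + A)*(A + y))
k(t, M) = (-10 + M + t² - 3*t)/(1 + t) (k(t, M) = (M + (t² + 2*t + 2*(-5) + t*(-5)))/(t + 1) = (M + (t² + 2*t - 10 - 5*t))/(1 + t) = (M + (-10 + t² - 3*t))/(1 + t) = (-10 + M + t² - 3*t)/(1 + t))
(√(k(7, 7) + 18) + 133)² = (√((-10 + 7 + 7² - 3*7)/(1 + 7) + 18) + 133)² = (√((-10 + 7 + 49 - 21)/8 + 18) + 133)² = (√((⅛)*25 + 18) + 133)² = (√(25/8 + 18) + 133)² = (√(169/8) + 133)² = (13*√2/4 + 133)² = (133 + 13*√2/4)²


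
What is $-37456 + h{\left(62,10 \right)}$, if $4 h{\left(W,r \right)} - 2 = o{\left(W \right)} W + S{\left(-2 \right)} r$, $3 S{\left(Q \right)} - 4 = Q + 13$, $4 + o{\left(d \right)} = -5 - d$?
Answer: $- \frac{77087}{2} \approx -38544.0$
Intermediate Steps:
$o{\left(d \right)} = -9 - d$ ($o{\left(d \right)} = -4 - \left(5 + d\right) = -9 - d$)
$S{\left(Q \right)} = \frac{17}{3} + \frac{Q}{3}$ ($S{\left(Q \right)} = \frac{4}{3} + \frac{Q + 13}{3} = \frac{4}{3} + \frac{13 + Q}{3} = \frac{4}{3} + \left(\frac{13}{3} + \frac{Q}{3}\right) = \frac{17}{3} + \frac{Q}{3}$)
$h{\left(W,r \right)} = \frac{1}{2} + \frac{5 r}{4} + \frac{W \left(-9 - W\right)}{4}$ ($h{\left(W,r \right)} = \frac{1}{2} + \frac{\left(-9 - W\right) W + \left(\frac{17}{3} + \frac{1}{3} \left(-2\right)\right) r}{4} = \frac{1}{2} + \frac{W \left(-9 - W\right) + \left(\frac{17}{3} - \frac{2}{3}\right) r}{4} = \frac{1}{2} + \frac{W \left(-9 - W\right) + 5 r}{4} = \frac{1}{2} + \frac{5 r + W \left(-9 - W\right)}{4} = \frac{1}{2} + \left(\frac{5 r}{4} + \frac{W \left(-9 - W\right)}{4}\right) = \frac{1}{2} + \frac{5 r}{4} + \frac{W \left(-9 - W\right)}{4}$)
$-37456 + h{\left(62,10 \right)} = -37456 + \left(\frac{1}{2} + \frac{5}{4} \cdot 10 - \frac{31 \left(9 + 62\right)}{2}\right) = -37456 + \left(\frac{1}{2} + \frac{25}{2} - \frac{31}{2} \cdot 71\right) = -37456 + \left(\frac{1}{2} + \frac{25}{2} - \frac{2201}{2}\right) = -37456 - \frac{2175}{2} = - \frac{77087}{2}$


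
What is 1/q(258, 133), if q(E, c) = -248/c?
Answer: -133/248 ≈ -0.53629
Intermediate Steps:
1/q(258, 133) = 1/(-248/133) = -133/248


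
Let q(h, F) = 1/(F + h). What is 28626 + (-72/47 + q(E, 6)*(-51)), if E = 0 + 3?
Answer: 4035251/141 ≈ 28619.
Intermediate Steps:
E = 3
28626 + (-72/47 + q(E, 6)*(-51)) = 28626 + (-72/47 - 51/(6 + 3)) = 28626 + (-72*1/47 - 51/9) = 28626 + (-72/47 + (⅑)*(-51)) = 28626 + (-72/47 - 17/3) = 28626 - 1015/141 = 4035251/141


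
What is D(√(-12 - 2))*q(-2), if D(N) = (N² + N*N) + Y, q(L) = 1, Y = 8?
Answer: -20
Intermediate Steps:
D(N) = 8 + 2*N² (D(N) = (N² + N*N) + 8 = (N² + N²) + 8 = 2*N² + 8 = 8 + 2*N²)
D(√(-12 - 2))*q(-2) = (8 + 2*(√(-12 - 2))²)*1 = (8 + 2*(√(-14))²)*1 = (8 + 2*(I*√14)²)*1 = (8 + 2*(-14))*1 = (8 - 28)*1 = -20*1 = -20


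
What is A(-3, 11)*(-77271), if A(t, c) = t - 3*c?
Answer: 2781756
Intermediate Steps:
A(-3, 11)*(-77271) = (-3 - 3*11)*(-77271) = (-3 - 33)*(-77271) = -36*(-77271) = 2781756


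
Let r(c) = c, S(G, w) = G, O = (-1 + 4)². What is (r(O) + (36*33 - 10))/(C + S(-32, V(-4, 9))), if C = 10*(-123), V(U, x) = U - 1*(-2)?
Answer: -1187/1262 ≈ -0.94057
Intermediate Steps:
V(U, x) = 2 + U (V(U, x) = U + 2 = 2 + U)
C = -1230
O = 9 (O = 3² = 9)
(r(O) + (36*33 - 10))/(C + S(-32, V(-4, 9))) = (9 + (36*33 - 10))/(-1230 - 32) = (9 + (1188 - 10))/(-1262) = (9 + 1178)*(-1/1262) = 1187*(-1/1262) = -1187/1262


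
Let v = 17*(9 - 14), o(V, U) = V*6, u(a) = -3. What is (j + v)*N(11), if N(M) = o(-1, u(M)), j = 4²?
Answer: 414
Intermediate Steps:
j = 16
o(V, U) = 6*V
N(M) = -6 (N(M) = 6*(-1) = -6)
v = -85 (v = 17*(-5) = -85)
(j + v)*N(11) = (16 - 85)*(-6) = -69*(-6) = 414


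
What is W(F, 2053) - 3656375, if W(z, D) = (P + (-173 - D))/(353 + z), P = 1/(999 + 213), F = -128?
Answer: -997096160411/272700 ≈ -3.6564e+6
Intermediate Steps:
P = 1/1212 ≈ 0.00082508
W(z, D) = (-209675/1212 - D)/(353 + z) (W(z, D) = (1/1212 + (-173 - D))/(353 + z) = (-209675/1212 - D)/(353 + z))
W(F, 2053) - 3656375 = (-209675/1212 - 1*2053)/(353 - 128) - 3656375 = (-209675/1212 - 2053)/225 - 3656375 = (1/225)*(-2697911/1212) - 3656375 = -2697911/272700 - 3656375 = -997096160411/272700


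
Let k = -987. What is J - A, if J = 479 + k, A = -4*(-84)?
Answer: -844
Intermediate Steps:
A = 336
J = -508 (J = 479 - 987 = -508)
J - A = -508 - 1*336 = -508 - 336 = -844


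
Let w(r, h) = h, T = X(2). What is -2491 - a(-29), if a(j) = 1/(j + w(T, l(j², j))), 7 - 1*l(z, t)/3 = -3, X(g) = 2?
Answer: -2492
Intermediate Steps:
l(z, t) = 30 (l(z, t) = 21 - 3*(-3) = 21 + 9 = 30)
T = 2
a(j) = 1/(30 + j) (a(j) = 1/(j + 30) = 1/(30 + j))
-2491 - a(-29) = -2491 - 1/(30 - 29) = -2491 - 1/1 = -2491 - 1*1 = -2491 - 1 = -2492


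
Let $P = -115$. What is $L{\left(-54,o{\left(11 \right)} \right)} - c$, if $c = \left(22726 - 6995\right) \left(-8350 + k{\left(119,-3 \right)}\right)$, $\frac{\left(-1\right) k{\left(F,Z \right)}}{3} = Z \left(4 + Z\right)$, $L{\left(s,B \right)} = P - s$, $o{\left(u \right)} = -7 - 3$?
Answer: $131212210$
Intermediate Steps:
$o{\left(u \right)} = -10$
$L{\left(s,B \right)} = -115 - s$
$k{\left(F,Z \right)} = - 3 Z \left(4 + Z\right)$
$c = -131212271$ ($c = \left(22726 - 6995\right) \left(-8350 - - 9 \left(4 - 3\right)\right) = 15731 \left(-8350 - \left(-9\right) 1\right) = 15731 \left(-8350 + 9\right) = 15731 \left(-8341\right) = -131212271$)
$L{\left(-54,o{\left(11 \right)} \right)} - c = \left(-115 - -54\right) - -131212271 = \left(-115 + 54\right) + 131212271 = -61 + 131212271 = 131212210$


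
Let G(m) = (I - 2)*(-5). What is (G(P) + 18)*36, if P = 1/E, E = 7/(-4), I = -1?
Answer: 1188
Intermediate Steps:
E = -7/4 (E = 7*(-¼) = -7/4 ≈ -1.7500)
P = -4/7 (P = 1/(-7/4) = -4/7 ≈ -0.57143)
G(m) = 15 (G(m) = (-1 - 2)*(-5) = -3*(-5) = 15)
(G(P) + 18)*36 = (15 + 18)*36 = 33*36 = 1188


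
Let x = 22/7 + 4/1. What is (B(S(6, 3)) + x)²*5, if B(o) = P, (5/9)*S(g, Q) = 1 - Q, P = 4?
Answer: 30420/49 ≈ 620.82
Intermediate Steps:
S(g, Q) = 9/5 - 9*Q/5 (S(g, Q) = 9*(1 - Q)/5 = 9/5 - 9*Q/5)
B(o) = 4
x = 50/7 (x = 22*(⅐) + 4*1 = 22/7 + 4 = 50/7 ≈ 7.1429)
(B(S(6, 3)) + x)²*5 = (4 + 50/7)²*5 = (78/7)²*5 = (6084/49)*5 = 30420/49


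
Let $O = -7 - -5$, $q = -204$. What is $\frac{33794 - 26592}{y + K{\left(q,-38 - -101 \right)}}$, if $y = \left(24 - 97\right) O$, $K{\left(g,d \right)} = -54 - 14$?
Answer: $\frac{277}{3} \approx 92.333$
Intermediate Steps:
$O = -2$ ($O = -7 + 5 = -2$)
$K{\left(g,d \right)} = -68$
$y = 146$ ($y = \left(24 - 97\right) \left(-2\right) = \left(-73\right) \left(-2\right) = 146$)
$\frac{33794 - 26592}{y + K{\left(q,-38 - -101 \right)}} = \frac{33794 - 26592}{146 - 68} = \frac{7202}{78} = 7202 \cdot \frac{1}{78} = \frac{277}{3}$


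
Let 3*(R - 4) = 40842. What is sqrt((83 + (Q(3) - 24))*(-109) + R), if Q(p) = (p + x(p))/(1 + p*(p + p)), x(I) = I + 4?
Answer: sqrt(2573797)/19 ≈ 84.437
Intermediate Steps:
R = 13618 (R = 4 + (1/3)*40842 = 4 + 13614 = 13618)
x(I) = 4 + I
Q(p) = (4 + 2*p)/(1 + 2*p**2) (Q(p) = (p + (4 + p))/(1 + p*(p + p)) = (4 + 2*p)/(1 + p*(2*p)) = (4 + 2*p)/(1 + 2*p**2))
sqrt((83 + (Q(3) - 24))*(-109) + R) = sqrt((83 + (2*(2 + 3)/(1 + 2*3**2) - 24))*(-109) + 13618) = sqrt((83 + (2*5/(1 + 2*9) - 24))*(-109) + 13618) = sqrt((83 + (2*5/(1 + 18) - 24))*(-109) + 13618) = sqrt((83 + (2*5/19 - 24))*(-109) + 13618) = sqrt((83 + (2*(1/19)*5 - 24))*(-109) + 13618) = sqrt((83 + (10/19 - 24))*(-109) + 13618) = sqrt((83 - 446/19)*(-109) + 13618) = sqrt((1131/19)*(-109) + 13618) = sqrt(-123279/19 + 13618) = sqrt(135463/19) = sqrt(2573797)/19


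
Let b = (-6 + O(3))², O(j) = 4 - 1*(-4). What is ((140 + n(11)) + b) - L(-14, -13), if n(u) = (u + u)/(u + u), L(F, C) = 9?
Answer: 136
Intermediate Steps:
O(j) = 8 (O(j) = 4 + 4 = 8)
n(u) = 1 (n(u) = (2*u)/((2*u)) = (2*u)*(1/(2*u)) = 1)
b = 4 (b = (-6 + 8)² = 2² = 4)
((140 + n(11)) + b) - L(-14, -13) = ((140 + 1) + 4) - 1*9 = (141 + 4) - 9 = 145 - 9 = 136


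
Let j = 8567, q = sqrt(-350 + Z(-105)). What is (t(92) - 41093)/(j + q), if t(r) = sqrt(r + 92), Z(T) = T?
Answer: -27080287/5645688 + 659*sqrt(46)/2822844 - I*sqrt(20930)/36696972 + 3161*I*sqrt(455)/5645688 ≈ -4.7951 + 0.011939*I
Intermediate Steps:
t(r) = sqrt(92 + r)
q = I*sqrt(455) (q = sqrt(-350 - 105) = sqrt(-455) = I*sqrt(455) ≈ 21.331*I)
(t(92) - 41093)/(j + q) = (sqrt(92 + 92) - 41093)/(8567 + I*sqrt(455)) = (sqrt(184) - 41093)/(8567 + I*sqrt(455)) = (2*sqrt(46) - 41093)/(8567 + I*sqrt(455)) = (-41093 + 2*sqrt(46))/(8567 + I*sqrt(455))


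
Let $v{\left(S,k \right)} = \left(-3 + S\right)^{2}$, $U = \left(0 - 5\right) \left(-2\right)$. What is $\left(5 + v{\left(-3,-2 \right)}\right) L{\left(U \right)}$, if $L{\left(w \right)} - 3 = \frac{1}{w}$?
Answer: $\frac{1271}{10} \approx 127.1$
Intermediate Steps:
$U = 10$ ($U = \left(-5\right) \left(-2\right) = 10$)
$L{\left(w \right)} = 3 + \frac{1}{w}$
$\left(5 + v{\left(-3,-2 \right)}\right) L{\left(U \right)} = \left(5 + \left(-3 - 3\right)^{2}\right) \left(3 + \frac{1}{10}\right) = \left(5 + \left(-6\right)^{2}\right) \left(3 + \frac{1}{10}\right) = \left(5 + 36\right) \frac{31}{10} = 41 \cdot \frac{31}{10} = \frac{1271}{10}$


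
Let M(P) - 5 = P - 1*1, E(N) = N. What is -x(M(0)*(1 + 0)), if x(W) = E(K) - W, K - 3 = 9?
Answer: -8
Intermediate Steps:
K = 12 (K = 3 + 9 = 12)
M(P) = 4 + P (M(P) = 5 + (P - 1*1) = 5 + (P - 1) = 5 + (-1 + P) = 4 + P)
x(W) = 12 - W
-x(M(0)*(1 + 0)) = -(12 - (4 + 0)*(1 + 0)) = -(12 - 4) = -1*8 = -8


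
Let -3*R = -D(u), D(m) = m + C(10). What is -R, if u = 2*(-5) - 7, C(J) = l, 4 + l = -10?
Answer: 31/3 ≈ 10.333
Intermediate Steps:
l = -14 (l = -4 - 10 = -14)
C(J) = -14
u = -17 (u = -10 - 7 = -17)
D(m) = -14 + m (D(m) = m - 14 = -14 + m)
R = -31/3 (R = -(-1)*(-14 - 17)/3 = -(-1)*(-31)/3 = -⅓*31 = -31/3 ≈ -10.333)
-R = -1*(-31/3) = 31/3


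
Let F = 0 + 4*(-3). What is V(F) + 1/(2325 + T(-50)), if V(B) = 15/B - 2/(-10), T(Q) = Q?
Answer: -9551/9100 ≈ -1.0496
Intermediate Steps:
F = -12 (F = 0 - 12 = -12)
V(B) = ⅕ + 15/B (V(B) = 15/B - 2*(-⅒) = 15/B + ⅕ = ⅕ + 15/B)
V(F) + 1/(2325 + T(-50)) = (⅕)*(75 - 12)/(-12) + 1/(2325 - 50) = (⅕)*(-1/12)*63 + 1/2275 = -21/20 + 1/2275 = -9551/9100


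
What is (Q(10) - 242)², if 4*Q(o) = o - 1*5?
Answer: 927369/16 ≈ 57961.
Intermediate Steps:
Q(o) = -5/4 + o/4 (Q(o) = (o - 1*5)/4 = (o - 5)/4 = (-5 + o)/4 = -5/4 + o/4)
(Q(10) - 242)² = ((-5/4 + (¼)*10) - 242)² = ((-5/4 + 5/2) - 242)² = (5/4 - 242)² = (-963/4)² = 927369/16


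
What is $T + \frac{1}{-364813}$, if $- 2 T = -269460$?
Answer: $\frac{49151255489}{364813} \approx 1.3473 \cdot 10^{5}$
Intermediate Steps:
$T = 134730$ ($T = \left(- \frac{1}{2}\right) \left(-269460\right) = 134730$)
$T + \frac{1}{-364813} = 134730 + \frac{1}{-364813} = 134730 - \frac{1}{364813} = \frac{49151255489}{364813}$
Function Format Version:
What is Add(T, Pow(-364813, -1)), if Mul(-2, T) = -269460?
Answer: Rational(49151255489, 364813) ≈ 1.3473e+5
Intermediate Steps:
T = 134730 (T = Mul(Rational(-1, 2), -269460) = 134730)
Add(T, Pow(-364813, -1)) = Add(134730, Pow(-364813, -1)) = Add(134730, Rational(-1, 364813)) = Rational(49151255489, 364813)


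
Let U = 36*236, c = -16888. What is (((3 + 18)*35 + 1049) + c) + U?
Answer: -6608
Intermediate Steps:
U = 8496
(((3 + 18)*35 + 1049) + c) + U = (((3 + 18)*35 + 1049) - 16888) + 8496 = ((21*35 + 1049) - 16888) + 8496 = ((735 + 1049) - 16888) + 8496 = (1784 - 16888) + 8496 = -15104 + 8496 = -6608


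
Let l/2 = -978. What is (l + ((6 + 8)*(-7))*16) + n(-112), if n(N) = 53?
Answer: -3471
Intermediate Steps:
l = -1956 (l = 2*(-978) = -1956)
(l + ((6 + 8)*(-7))*16) + n(-112) = (-1956 + ((6 + 8)*(-7))*16) + 53 = (-1956 + (14*(-7))*16) + 53 = (-1956 - 98*16) + 53 = (-1956 - 1568) + 53 = -3524 + 53 = -3471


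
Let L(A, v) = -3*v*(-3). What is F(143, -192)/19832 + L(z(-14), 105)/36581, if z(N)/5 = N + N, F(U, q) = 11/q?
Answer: 3597915689/139291083264 ≈ 0.025830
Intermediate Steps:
z(N) = 10*N (z(N) = 5*(N + N) = 5*(2*N) = 10*N)
L(A, v) = 9*v
F(143, -192)/19832 + L(z(-14), 105)/36581 = (11/(-192))/19832 + (9*105)/36581 = (11*(-1/192))*(1/19832) + 945*(1/36581) = -11/192*1/19832 + 945/36581 = -11/3807744 + 945/36581 = 3597915689/139291083264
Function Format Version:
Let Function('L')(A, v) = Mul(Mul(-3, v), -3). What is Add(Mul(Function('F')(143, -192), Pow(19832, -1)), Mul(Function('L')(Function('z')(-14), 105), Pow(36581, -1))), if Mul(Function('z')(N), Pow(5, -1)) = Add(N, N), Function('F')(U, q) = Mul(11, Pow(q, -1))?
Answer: Rational(3597915689, 139291083264) ≈ 0.025830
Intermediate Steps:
Function('z')(N) = Mul(10, N) (Function('z')(N) = Mul(5, Add(N, N)) = Mul(5, Mul(2, N)) = Mul(10, N))
Function('L')(A, v) = Mul(9, v)
Add(Mul(Function('F')(143, -192), Pow(19832, -1)), Mul(Function('L')(Function('z')(-14), 105), Pow(36581, -1))) = Add(Mul(Mul(11, Pow(-192, -1)), Pow(19832, -1)), Mul(Mul(9, 105), Pow(36581, -1))) = Add(Mul(Mul(11, Rational(-1, 192)), Rational(1, 19832)), Mul(945, Rational(1, 36581))) = Add(Mul(Rational(-11, 192), Rational(1, 19832)), Rational(945, 36581)) = Add(Rational(-11, 3807744), Rational(945, 36581)) = Rational(3597915689, 139291083264)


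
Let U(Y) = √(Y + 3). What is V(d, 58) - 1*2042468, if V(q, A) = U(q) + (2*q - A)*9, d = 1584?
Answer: -2014478 + 23*√3 ≈ -2.0144e+6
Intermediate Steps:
U(Y) = √(3 + Y)
V(q, A) = √(3 + q) - 9*A + 18*q (V(q, A) = √(3 + q) + (2*q - A)*9 = √(3 + q) + (-A + 2*q)*9 = √(3 + q) + (-9*A + 18*q) = √(3 + q) - 9*A + 18*q)
V(d, 58) - 1*2042468 = (√(3 + 1584) - 9*58 + 18*1584) - 1*2042468 = (√1587 - 522 + 28512) - 2042468 = (23*√3 - 522 + 28512) - 2042468 = (27990 + 23*√3) - 2042468 = -2014478 + 23*√3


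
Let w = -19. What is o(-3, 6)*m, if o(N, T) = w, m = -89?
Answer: 1691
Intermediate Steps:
o(N, T) = -19
o(-3, 6)*m = -19*(-89) = 1691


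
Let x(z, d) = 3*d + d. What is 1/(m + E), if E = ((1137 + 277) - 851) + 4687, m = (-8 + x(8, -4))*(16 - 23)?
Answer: 1/5418 ≈ 0.00018457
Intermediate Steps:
x(z, d) = 4*d
m = 168 (m = (-8 + 4*(-4))*(16 - 23) = (-8 - 16)*(-7) = -24*(-7) = 168)
E = 5250 (E = (1414 - 851) + 4687 = 563 + 4687 = 5250)
1/(m + E) = 1/(168 + 5250) = 1/5418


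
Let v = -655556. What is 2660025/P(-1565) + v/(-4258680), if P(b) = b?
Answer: -566358466093/333241710 ≈ -1699.5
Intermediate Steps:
2660025/P(-1565) + v/(-4258680) = 2660025/(-1565) - 655556/(-4258680) = 2660025*(-1/1565) - 655556*(-1/4258680) = -532005/313 + 163889/1064670 = -566358466093/333241710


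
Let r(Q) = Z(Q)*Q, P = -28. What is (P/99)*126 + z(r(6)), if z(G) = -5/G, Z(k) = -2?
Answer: -4649/132 ≈ -35.220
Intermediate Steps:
r(Q) = -2*Q
(P/99)*126 + z(r(6)) = -28/99*126 - 5/((-2*6)) = -28*1/99*126 - 5/(-12) = -28/99*126 - 5*(-1/12) = -392/11 + 5/12 = -4649/132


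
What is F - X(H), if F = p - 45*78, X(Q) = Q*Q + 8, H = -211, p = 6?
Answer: -48033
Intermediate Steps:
X(Q) = 8 + Q² (X(Q) = Q² + 8 = 8 + Q²)
F = -3504 (F = 6 - 45*78 = 6 - 3510 = -3504)
F - X(H) = -3504 - (8 + (-211)²) = -3504 - (8 + 44521) = -3504 - 1*44529 = -3504 - 44529 = -48033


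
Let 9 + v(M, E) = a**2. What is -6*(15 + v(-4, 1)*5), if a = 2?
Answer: 60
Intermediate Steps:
v(M, E) = -5 (v(M, E) = -9 + 2**2 = -9 + 4 = -5)
-6*(15 + v(-4, 1)*5) = -6*(15 - 5*5) = -6*(15 - 25) = -6*(-10) = 60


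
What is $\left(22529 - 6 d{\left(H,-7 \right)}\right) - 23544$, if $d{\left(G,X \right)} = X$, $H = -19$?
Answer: $-973$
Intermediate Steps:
$\left(22529 - 6 d{\left(H,-7 \right)}\right) - 23544 = \left(22529 - -42\right) - 23544 = \left(22529 + 42\right) - 23544 = 22571 - 23544 = -973$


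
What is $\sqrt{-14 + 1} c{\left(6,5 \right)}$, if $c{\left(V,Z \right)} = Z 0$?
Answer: $0$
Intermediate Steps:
$c{\left(V,Z \right)} = 0$
$\sqrt{-14 + 1} c{\left(6,5 \right)} = \sqrt{-14 + 1} \cdot 0 = \sqrt{-13} \cdot 0 = i \sqrt{13} \cdot 0 = 0$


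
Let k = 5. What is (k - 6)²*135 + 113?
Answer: 248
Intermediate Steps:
(k - 6)²*135 + 113 = (5 - 6)²*135 + 113 = (-1)²*135 + 113 = 1*135 + 113 = 135 + 113 = 248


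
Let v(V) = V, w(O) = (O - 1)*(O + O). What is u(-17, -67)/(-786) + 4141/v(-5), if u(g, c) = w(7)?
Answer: -542541/655 ≈ -828.31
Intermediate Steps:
w(O) = 2*O*(-1 + O) (w(O) = (-1 + O)*(2*O) = 2*O*(-1 + O))
u(g, c) = 84 (u(g, c) = 2*7*(-1 + 7) = 2*7*6 = 84)
u(-17, -67)/(-786) + 4141/v(-5) = 84/(-786) + 4141/(-5) = 84*(-1/786) + 4141*(-1/5) = -14/131 - 4141/5 = -542541/655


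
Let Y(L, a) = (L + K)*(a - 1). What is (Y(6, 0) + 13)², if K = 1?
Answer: 36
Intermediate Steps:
Y(L, a) = (1 + L)*(-1 + a) (Y(L, a) = (L + 1)*(a - 1) = (1 + L)*(-1 + a))
(Y(6, 0) + 13)² = ((-1 + 0 - 1*6 + 6*0) + 13)² = ((-1 + 0 - 6 + 0) + 13)² = (-7 + 13)² = 6² = 36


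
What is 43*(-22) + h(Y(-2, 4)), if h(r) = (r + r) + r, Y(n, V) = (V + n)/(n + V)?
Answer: -943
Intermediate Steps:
Y(n, V) = 1 (Y(n, V) = (V + n)/(V + n) = 1)
h(r) = 3*r (h(r) = 2*r + r = 3*r)
43*(-22) + h(Y(-2, 4)) = 43*(-22) + 3*1 = -946 + 3 = -943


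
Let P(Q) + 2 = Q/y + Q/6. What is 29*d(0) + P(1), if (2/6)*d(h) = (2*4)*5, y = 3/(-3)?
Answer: 20863/6 ≈ 3477.2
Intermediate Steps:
y = -1 (y = 3*(-⅓) = -1)
P(Q) = -2 - 5*Q/6 (P(Q) = -2 + (Q/(-1) + Q/6) = -2 + (Q*(-1) + Q*(⅙)) = -2 + (-Q + Q/6) = -2 - 5*Q/6)
d(h) = 120 (d(h) = 3*((2*4)*5) = 3*(8*5) = 3*40 = 120)
29*d(0) + P(1) = 29*120 + (-2 - ⅚*1) = 3480 + (-2 - ⅚) = 3480 - 17/6 = 20863/6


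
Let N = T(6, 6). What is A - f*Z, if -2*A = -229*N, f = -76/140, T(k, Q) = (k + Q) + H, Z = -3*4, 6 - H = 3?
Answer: 119769/70 ≈ 1711.0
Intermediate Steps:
H = 3 (H = 6 - 1*3 = 6 - 3 = 3)
Z = -12
T(k, Q) = 3 + Q + k (T(k, Q) = (k + Q) + 3 = (Q + k) + 3 = 3 + Q + k)
N = 15 (N = 3 + 6 + 6 = 15)
f = -19/35 (f = -76*1/140 = -19/35 ≈ -0.54286)
A = 3435/2 (A = -(-229)*15/2 = -1/2*(-3435) = 3435/2 ≈ 1717.5)
A - f*Z = 3435/2 - (-19)*(-12)/35 = 3435/2 - 1*228/35 = 3435/2 - 228/35 = 119769/70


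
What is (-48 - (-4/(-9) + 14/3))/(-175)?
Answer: 478/1575 ≈ 0.30349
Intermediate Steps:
(-48 - (-4/(-9) + 14/3))/(-175) = (-48 - (-4*(-⅑) + 14*(⅓)))*(-1/175) = (-48 - (4/9 + 14/3))*(-1/175) = (-48 - 1*46/9)*(-1/175) = (-48 - 46/9)*(-1/175) = -478/9*(-1/175) = 478/1575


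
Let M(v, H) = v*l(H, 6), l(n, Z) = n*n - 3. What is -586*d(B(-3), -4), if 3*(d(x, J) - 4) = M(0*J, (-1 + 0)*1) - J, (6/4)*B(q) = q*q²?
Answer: -9376/3 ≈ -3125.3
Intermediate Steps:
B(q) = 2*q³/3 (B(q) = 2*(q*q²)/3 = 2*q³/3)
l(n, Z) = -3 + n² (l(n, Z) = n² - 3 = -3 + n²)
M(v, H) = v*(-3 + H²)
d(x, J) = 4 - J/3 (d(x, J) = 4 + ((0*J)*(-3 + ((-1 + 0)*1)²) - J)/3 = 4 + (0*(-3 + (-1*1)²) - J)/3 = 4 + (0*(-3 + (-1)²) - J)/3 = 4 + (0*(-3 + 1) - J)/3 = 4 + (0*(-2) - J)/3 = 4 + (0 - J)/3 = 4 + (-J)/3 = 4 - J/3)
-586*d(B(-3), -4) = -586*(4 - ⅓*(-4)) = -586*(4 + 4/3) = -586*16/3 = -9376/3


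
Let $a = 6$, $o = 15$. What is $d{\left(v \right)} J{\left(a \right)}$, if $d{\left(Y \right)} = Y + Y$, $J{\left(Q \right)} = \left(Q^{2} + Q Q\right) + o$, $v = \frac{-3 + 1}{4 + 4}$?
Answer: $- \frac{87}{2} \approx -43.5$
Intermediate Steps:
$v = - \frac{1}{4}$ ($v = - \frac{2}{8} = \left(-2\right) \frac{1}{8} = - \frac{1}{4} \approx -0.25$)
$J{\left(Q \right)} = 15 + 2 Q^{2}$ ($J{\left(Q \right)} = \left(Q^{2} + Q Q\right) + 15 = \left(Q^{2} + Q^{2}\right) + 15 = 2 Q^{2} + 15 = 15 + 2 Q^{2}$)
$d{\left(Y \right)} = 2 Y$
$d{\left(v \right)} J{\left(a \right)} = 2 \left(- \frac{1}{4}\right) \left(15 + 2 \cdot 6^{2}\right) = - \frac{15 + 2 \cdot 36}{2} = - \frac{15 + 72}{2} = \left(- \frac{1}{2}\right) 87 = - \frac{87}{2}$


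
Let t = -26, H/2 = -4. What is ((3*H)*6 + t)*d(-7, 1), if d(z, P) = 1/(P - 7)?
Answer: 85/3 ≈ 28.333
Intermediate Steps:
H = -8 (H = 2*(-4) = -8)
d(z, P) = 1/(-7 + P)
((3*H)*6 + t)*d(-7, 1) = ((3*(-8))*6 - 26)/(-7 + 1) = (-24*6 - 26)/(-6) = (-144 - 26)*(-⅙) = -170*(-⅙) = 85/3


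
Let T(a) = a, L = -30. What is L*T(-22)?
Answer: 660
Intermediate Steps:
L*T(-22) = -30*(-22) = 660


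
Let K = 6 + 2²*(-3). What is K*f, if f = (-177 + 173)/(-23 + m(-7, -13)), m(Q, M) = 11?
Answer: -2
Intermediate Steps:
K = -6 (K = 6 + 4*(-3) = 6 - 12 = -6)
f = ⅓ (f = (-177 + 173)/(-23 + 11) = -4/(-12) = -4*(-1/12) = ⅓ ≈ 0.33333)
K*f = -6*⅓ = -2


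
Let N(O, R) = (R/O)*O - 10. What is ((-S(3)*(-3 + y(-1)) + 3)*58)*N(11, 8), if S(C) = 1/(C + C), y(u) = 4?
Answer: -986/3 ≈ -328.67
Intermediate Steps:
S(C) = 1/(2*C)
N(O, R) = -10 + R (N(O, R) = R - 10 = -10 + R)
((-S(3)*(-3 + y(-1)) + 3)*58)*N(11, 8) = ((-(½)/3*(-3 + 4) + 3)*58)*(-10 + 8) = ((-(½)*(⅓) + 3)*58)*(-2) = ((-1/6 + 3)*58)*(-2) = ((-1*⅙ + 3)*58)*(-2) = ((-⅙ + 3)*58)*(-2) = ((17/6)*58)*(-2) = (493/3)*(-2) = -986/3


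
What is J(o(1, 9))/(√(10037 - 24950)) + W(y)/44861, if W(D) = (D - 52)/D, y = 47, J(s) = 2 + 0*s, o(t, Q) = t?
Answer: -5/2108467 - 2*I*√1657/4971 ≈ -2.3714e-6 - 0.016378*I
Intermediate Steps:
J(s) = 2 (J(s) = 2 + 0 = 2)
W(D) = (-52 + D)/D
J(o(1, 9))/(√(10037 - 24950)) + W(y)/44861 = 2/(√(10037 - 24950)) + ((-52 + 47)/47)/44861 = 2/(√(-14913)) + ((1/47)*(-5))*(1/44861) = 2/((3*I*√1657)) - 5/47*1/44861 = 2*(-I*√1657/4971) - 5/2108467 = -2*I*√1657/4971 - 5/2108467 = -5/2108467 - 2*I*√1657/4971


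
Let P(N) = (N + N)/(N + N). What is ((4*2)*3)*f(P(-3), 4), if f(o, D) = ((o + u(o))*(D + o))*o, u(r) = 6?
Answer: 840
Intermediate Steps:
P(N) = 1 (P(N) = (2*N)/((2*N)) = (2*N)*(1/(2*N)) = 1)
f(o, D) = o*(6 + o)*(D + o) (f(o, D) = ((o + 6)*(D + o))*o = ((6 + o)*(D + o))*o = o*(6 + o)*(D + o))
((4*2)*3)*f(P(-3), 4) = ((4*2)*3)*(1*(1² + 6*4 + 6*1 + 4*1)) = (8*3)*(1*(1 + 24 + 6 + 4)) = 24*(1*35) = 24*35 = 840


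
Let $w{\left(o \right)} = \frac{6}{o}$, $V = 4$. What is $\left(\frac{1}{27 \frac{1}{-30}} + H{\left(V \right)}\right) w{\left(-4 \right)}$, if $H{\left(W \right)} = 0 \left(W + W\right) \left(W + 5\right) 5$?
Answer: $\frac{5}{3} \approx 1.6667$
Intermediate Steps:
$H{\left(W \right)} = 0$ ($H{\left(W \right)} = 0 \cdot 2 W \left(5 + W\right) 5 = 0 \cdot 5 = 0$)
$\left(\frac{1}{27 \frac{1}{-30}} + H{\left(V \right)}\right) w{\left(-4 \right)} = \left(\frac{1}{27 \frac{1}{-30}} + 0\right) \frac{6}{-4} = \left(\frac{1}{27 \left(- \frac{1}{30}\right)} + 0\right) 6 \left(- \frac{1}{4}\right) = \left(\frac{1}{- \frac{9}{10}} + 0\right) \left(- \frac{3}{2}\right) = \left(- \frac{10}{9} + 0\right) \left(- \frac{3}{2}\right) = \left(- \frac{10}{9}\right) \left(- \frac{3}{2}\right) = \frac{5}{3}$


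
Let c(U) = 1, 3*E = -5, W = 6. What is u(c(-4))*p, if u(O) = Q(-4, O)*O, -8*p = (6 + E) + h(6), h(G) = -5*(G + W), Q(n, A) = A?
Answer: 167/24 ≈ 6.9583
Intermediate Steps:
E = -5/3 (E = (1/3)*(-5) = -5/3 ≈ -1.6667)
h(G) = -30 - 5*G (h(G) = -5*(G + 6) = -5*(6 + G) = -30 - 5*G)
p = 167/24 (p = -((6 - 5/3) + (-30 - 5*6))/8 = -(13/3 + (-30 - 30))/8 = -(13/3 - 60)/8 = -1/8*(-167/3) = 167/24 ≈ 6.9583)
u(O) = O**2 (u(O) = O*O = O**2)
u(c(-4))*p = 1**2*(167/24) = 1*(167/24) = 167/24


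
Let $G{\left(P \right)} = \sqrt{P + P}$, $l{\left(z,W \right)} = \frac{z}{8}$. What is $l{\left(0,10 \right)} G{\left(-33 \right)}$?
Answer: $0$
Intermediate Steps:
$l{\left(z,W \right)} = \frac{z}{8}$ ($l{\left(z,W \right)} = z \frac{1}{8} = \frac{z}{8}$)
$G{\left(P \right)} = \sqrt{2} \sqrt{P}$ ($G{\left(P \right)} = \sqrt{2 P} = \sqrt{2} \sqrt{P}$)
$l{\left(0,10 \right)} G{\left(-33 \right)} = \frac{1}{8} \cdot 0 \sqrt{2} \sqrt{-33} = 0 \sqrt{2} i \sqrt{33} = 0 i \sqrt{66} = 0$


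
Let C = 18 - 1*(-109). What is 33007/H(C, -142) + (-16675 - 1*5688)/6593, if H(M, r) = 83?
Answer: 11355738/28801 ≈ 394.28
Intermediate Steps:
C = 127 (C = 18 + 109 = 127)
33007/H(C, -142) + (-16675 - 1*5688)/6593 = 33007/83 + (-16675 - 1*5688)/6593 = 33007*(1/83) + (-16675 - 5688)*(1/6593) = 33007/83 - 22363*1/6593 = 33007/83 - 1177/347 = 11355738/28801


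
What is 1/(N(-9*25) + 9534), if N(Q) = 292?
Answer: 1/9826 ≈ 0.00010177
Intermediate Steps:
1/(N(-9*25) + 9534) = 1/(292 + 9534) = 1/9826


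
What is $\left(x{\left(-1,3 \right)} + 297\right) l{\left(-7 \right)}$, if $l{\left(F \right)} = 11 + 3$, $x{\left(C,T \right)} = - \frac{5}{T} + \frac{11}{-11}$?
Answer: $\frac{12362}{3} \approx 4120.7$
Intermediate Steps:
$x{\left(C,T \right)} = -1 - \frac{5}{T}$ ($x{\left(C,T \right)} = - \frac{5}{T} + 11 \left(- \frac{1}{11}\right) = - \frac{5}{T} - 1 = -1 - \frac{5}{T}$)
$l{\left(F \right)} = 14$
$\left(x{\left(-1,3 \right)} + 297\right) l{\left(-7 \right)} = \left(\frac{-5 - 3}{3} + 297\right) 14 = \left(\frac{1}{3} \left(-8\right) + 297\right) 14 = \left(- \frac{8}{3} + 297\right) 14 = \frac{883}{3} \cdot 14 = \frac{12362}{3}$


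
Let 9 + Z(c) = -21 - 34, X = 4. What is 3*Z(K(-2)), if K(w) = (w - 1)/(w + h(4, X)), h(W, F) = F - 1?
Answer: -192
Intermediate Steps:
h(W, F) = -1 + F
K(w) = (-1 + w)/(3 + w) (K(w) = (w - 1)/(w + (-1 + 4)) = (-1 + w)/(w + 3) = (-1 + w)/(3 + w))
Z(c) = -64 (Z(c) = -9 + (-21 - 34) = -9 - 55 = -64)
3*Z(K(-2)) = 3*(-64) = -192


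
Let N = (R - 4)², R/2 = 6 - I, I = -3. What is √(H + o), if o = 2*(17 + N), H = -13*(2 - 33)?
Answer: √829 ≈ 28.792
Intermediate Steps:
R = 18 (R = 2*(6 - 1*(-3)) = 2*(6 + 3) = 2*9 = 18)
H = 403 (H = -13*(-31) = 403)
N = 196 (N = (18 - 4)² = 14² = 196)
o = 426 (o = 2*(17 + 196) = 2*213 = 426)
√(H + o) = √(403 + 426) = √829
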